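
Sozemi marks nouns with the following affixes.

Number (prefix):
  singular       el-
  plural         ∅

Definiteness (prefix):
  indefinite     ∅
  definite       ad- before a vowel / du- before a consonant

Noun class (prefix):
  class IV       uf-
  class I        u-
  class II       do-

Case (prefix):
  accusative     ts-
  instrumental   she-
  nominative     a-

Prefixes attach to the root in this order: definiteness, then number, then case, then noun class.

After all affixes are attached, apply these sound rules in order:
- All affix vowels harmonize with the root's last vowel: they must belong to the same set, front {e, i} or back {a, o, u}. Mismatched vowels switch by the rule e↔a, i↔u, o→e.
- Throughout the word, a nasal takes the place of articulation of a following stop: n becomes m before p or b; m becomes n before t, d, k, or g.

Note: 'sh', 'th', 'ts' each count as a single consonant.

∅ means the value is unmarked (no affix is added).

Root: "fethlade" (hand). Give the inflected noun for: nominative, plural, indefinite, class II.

definiteness = indefinite: zero marking, form stays fethlade.
number = plural: zero marking, form stays fethlade.
Attach case nominative a- → afethlade.
Attach noun class class II do- → doafethlade.
Apply vowel harmony: doafethlade → deefethlade.
Nasal assimilation: no change.

deefethlade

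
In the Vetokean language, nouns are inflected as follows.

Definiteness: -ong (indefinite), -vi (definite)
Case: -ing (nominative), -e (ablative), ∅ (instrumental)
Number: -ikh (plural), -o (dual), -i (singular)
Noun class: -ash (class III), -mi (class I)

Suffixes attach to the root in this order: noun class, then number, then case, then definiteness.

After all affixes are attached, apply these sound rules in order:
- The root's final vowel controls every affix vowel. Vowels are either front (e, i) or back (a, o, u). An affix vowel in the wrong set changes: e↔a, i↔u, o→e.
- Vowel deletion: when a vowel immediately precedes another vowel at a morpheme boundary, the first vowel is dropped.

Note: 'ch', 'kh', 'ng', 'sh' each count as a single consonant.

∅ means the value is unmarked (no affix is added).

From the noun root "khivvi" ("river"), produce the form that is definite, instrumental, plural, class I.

khivvimikhvi

Attach noun class class I -mi → khivvimi.
Attach number plural -ikh → khivvimiikh.
case = instrumental: zero marking, form stays khivvimiikh.
Attach definiteness definite -vi → khivvimiikhvi.
Vowel harmony: no change.
Apply vowel deletion: khivvimiikhvi → khivvimikhvi.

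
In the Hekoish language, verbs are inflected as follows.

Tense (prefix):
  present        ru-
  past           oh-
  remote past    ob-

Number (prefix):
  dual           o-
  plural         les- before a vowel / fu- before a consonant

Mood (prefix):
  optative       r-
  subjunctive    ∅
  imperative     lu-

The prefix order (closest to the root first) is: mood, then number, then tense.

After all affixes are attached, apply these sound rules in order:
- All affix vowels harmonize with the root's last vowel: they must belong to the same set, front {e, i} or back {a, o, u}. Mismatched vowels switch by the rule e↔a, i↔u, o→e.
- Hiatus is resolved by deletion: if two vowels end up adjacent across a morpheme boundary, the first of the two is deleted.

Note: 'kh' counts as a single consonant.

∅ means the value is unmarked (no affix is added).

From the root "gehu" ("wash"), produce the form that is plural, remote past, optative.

Attach mood optative r- → rgehu.
Attach number plural fu- (before consonant 'r') → furgehu.
Attach tense remote past ob- → obfurgehu.
Vowel harmony: no change.
Vowel deletion: no change.

obfurgehu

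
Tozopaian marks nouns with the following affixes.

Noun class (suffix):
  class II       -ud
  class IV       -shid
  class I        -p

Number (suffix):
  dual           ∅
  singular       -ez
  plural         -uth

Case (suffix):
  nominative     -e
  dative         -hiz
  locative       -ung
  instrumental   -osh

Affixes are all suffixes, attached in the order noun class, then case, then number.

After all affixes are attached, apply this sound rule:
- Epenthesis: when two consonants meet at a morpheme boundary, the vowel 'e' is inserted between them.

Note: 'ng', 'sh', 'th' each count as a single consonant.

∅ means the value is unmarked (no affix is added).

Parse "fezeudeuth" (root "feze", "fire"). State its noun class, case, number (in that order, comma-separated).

class II, nominative, plural

Segment: feze-ud-e-uth.
noun class: -ud → class II.
case: -e → nominative.
number: -uth → plural.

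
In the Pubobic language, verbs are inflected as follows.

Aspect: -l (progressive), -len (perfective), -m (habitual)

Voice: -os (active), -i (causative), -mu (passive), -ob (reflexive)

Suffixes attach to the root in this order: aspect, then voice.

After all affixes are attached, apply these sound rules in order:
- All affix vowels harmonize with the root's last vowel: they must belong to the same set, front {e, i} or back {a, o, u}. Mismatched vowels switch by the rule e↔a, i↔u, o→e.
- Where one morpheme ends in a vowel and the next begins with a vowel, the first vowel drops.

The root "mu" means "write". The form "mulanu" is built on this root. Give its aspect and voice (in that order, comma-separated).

Segment: mu-len-i.
aspect: -len → perfective.
voice: -i → causative.

perfective, causative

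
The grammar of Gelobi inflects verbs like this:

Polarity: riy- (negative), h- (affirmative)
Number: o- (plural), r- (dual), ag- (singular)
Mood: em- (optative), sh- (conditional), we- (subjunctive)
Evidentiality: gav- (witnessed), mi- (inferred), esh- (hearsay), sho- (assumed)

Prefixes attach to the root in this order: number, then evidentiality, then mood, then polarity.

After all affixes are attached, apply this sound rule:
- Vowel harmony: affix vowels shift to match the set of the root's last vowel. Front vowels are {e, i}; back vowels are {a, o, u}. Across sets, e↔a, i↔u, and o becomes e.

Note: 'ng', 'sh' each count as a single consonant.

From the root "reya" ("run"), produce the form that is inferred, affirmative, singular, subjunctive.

Attach number singular ag- → agreya.
Attach evidentiality inferred mi- → miagreya.
Attach mood subjunctive we- → wemiagreya.
Attach polarity affirmative h- → hwemiagreya.
Apply vowel harmony: hwemiagreya → hwamuagreya.

hwamuagreya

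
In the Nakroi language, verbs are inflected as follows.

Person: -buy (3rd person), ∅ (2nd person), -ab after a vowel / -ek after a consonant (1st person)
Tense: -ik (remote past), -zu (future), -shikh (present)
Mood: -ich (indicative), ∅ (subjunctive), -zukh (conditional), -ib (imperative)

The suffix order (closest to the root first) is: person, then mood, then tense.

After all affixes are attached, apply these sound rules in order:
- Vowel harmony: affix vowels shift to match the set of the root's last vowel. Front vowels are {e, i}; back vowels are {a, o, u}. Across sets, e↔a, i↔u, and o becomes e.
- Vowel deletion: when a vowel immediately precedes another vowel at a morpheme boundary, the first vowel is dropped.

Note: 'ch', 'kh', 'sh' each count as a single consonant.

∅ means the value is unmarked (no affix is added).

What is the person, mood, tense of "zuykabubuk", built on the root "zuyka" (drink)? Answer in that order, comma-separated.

1st person, imperative, remote past

Segment: zuyka-ab-ib-ik.
person: -ab/ek → 1st person.
mood: -ib → imperative.
tense: -ik → remote past.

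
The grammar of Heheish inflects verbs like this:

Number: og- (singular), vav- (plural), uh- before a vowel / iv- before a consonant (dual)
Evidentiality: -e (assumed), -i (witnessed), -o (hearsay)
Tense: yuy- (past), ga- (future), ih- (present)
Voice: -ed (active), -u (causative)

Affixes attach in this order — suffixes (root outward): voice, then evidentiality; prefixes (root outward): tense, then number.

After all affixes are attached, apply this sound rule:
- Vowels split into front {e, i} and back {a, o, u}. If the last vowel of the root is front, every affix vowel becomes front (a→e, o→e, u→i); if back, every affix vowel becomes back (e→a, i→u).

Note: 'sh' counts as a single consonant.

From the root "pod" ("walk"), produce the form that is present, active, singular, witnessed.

oguhpodadu

Attach voice active -ed → poded.
Attach tense present ih- → ihpoded.
Attach evidentiality witnessed -i → ihpodedi.
Attach number singular og- → ogihpodedi.
Apply vowel harmony: ogihpodedi → oguhpodadu.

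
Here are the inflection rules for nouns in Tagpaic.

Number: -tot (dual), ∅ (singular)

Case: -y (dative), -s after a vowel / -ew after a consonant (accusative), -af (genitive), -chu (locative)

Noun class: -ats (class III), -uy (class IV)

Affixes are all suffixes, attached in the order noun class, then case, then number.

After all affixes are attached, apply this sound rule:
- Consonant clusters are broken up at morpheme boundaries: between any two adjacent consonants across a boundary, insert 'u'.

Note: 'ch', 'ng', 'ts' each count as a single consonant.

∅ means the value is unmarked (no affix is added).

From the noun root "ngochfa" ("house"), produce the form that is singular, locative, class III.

Attach noun class class III -ats → ngochfaats.
Attach case locative -chu → ngochfaatschu.
number = singular: zero marking, form stays ngochfaatschu.
Apply epenthesis: ngochfaatschu → ngochfaatsuchu.

ngochfaatsuchu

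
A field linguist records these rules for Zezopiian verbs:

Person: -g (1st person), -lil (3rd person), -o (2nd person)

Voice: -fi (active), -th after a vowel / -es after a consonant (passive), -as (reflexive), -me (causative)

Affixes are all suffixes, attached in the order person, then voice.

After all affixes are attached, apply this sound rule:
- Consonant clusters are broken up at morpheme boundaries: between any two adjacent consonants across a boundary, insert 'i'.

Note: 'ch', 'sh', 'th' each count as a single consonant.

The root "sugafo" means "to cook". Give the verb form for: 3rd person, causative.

Attach person 3rd person -lil → sugafolil.
Attach voice causative -me → sugafolilme.
Apply epenthesis: sugafolilme → sugafolilime.

sugafolilime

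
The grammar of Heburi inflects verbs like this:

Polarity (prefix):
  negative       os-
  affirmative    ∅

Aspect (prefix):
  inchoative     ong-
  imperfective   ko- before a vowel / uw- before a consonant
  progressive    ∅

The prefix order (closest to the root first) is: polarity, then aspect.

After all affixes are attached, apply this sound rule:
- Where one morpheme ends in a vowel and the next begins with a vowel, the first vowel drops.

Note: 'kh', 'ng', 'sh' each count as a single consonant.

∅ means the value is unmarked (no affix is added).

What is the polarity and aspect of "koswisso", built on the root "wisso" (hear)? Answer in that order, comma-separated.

Segment: ko-os-wisso.
polarity: os- → negative.
aspect: ko/uw- → imperfective.

negative, imperfective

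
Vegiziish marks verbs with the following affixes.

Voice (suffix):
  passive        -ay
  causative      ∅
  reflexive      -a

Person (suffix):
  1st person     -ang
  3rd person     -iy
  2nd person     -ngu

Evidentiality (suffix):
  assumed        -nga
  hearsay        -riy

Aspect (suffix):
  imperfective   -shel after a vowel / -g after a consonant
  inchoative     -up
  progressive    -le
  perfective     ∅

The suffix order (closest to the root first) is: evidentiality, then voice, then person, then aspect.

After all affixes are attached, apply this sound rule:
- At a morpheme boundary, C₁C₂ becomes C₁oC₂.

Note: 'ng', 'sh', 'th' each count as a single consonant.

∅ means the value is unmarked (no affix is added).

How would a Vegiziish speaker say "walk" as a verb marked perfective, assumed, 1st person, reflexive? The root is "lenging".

lengingongaaang

Attach evidentiality assumed -nga → lengingnga.
Attach voice reflexive -a → lengingngaa.
Attach person 1st person -ang → lengingngaaang.
aspect = perfective: zero marking, form stays lengingngaaang.
Apply epenthesis: lengingngaaang → lengingongaaang.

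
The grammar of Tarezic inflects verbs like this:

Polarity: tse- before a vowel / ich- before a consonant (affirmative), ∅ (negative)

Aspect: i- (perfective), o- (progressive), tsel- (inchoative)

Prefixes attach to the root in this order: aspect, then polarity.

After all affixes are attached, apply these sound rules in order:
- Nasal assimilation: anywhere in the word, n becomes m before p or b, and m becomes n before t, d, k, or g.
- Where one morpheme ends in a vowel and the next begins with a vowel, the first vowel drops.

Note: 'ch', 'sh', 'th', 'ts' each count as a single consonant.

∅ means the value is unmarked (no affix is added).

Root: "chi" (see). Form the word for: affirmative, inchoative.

ichtselchi

Attach aspect inchoative tsel- → tselchi.
Attach polarity affirmative ich- (before consonant 'ts') → ichtselchi.
Nasal assimilation: no change.
Vowel deletion: no change.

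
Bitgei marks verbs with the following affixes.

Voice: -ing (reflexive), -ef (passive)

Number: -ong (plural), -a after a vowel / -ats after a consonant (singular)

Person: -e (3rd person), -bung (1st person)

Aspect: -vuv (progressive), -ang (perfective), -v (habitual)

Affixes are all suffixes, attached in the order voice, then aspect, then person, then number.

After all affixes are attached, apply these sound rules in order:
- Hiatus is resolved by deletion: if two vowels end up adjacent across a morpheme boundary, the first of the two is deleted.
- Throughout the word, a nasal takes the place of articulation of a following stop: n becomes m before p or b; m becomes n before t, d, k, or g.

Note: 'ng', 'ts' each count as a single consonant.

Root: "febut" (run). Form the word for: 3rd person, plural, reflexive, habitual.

Attach voice reflexive -ing → febuting.
Attach aspect habitual -v → febutingv.
Attach person 3rd person -e → febutingve.
Attach number plural -ong → febutingveong.
Apply vowel deletion: febutingveong → febutingvong.
Nasal assimilation: no change.

febutingvong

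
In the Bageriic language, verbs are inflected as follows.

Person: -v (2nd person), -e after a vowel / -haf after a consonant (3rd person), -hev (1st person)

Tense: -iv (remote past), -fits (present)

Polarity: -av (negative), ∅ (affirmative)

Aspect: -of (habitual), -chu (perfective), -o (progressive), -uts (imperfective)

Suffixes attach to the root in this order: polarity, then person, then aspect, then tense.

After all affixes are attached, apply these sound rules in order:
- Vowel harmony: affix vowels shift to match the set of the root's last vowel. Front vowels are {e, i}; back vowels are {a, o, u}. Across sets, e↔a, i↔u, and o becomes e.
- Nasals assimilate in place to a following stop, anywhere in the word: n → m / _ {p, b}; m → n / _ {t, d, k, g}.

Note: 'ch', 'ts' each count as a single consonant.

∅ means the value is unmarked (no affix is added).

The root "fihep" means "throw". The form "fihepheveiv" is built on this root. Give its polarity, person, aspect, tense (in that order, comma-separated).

Segment: fihep-hev-o-iv.
polarity: ∅ → affirmative.
person: -hev → 1st person.
aspect: -o → progressive.
tense: -iv → remote past.

affirmative, 1st person, progressive, remote past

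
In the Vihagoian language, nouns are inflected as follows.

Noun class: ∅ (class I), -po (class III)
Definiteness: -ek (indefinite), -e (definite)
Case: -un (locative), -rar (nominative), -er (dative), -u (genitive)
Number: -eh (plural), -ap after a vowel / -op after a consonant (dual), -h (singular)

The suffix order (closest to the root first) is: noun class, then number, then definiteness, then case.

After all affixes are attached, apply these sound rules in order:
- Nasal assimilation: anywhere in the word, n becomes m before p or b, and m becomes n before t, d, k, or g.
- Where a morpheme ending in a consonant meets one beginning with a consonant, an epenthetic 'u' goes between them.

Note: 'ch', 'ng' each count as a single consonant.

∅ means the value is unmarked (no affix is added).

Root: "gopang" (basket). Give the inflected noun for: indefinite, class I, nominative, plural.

gopangehekurar

noun class = class I: zero marking, form stays gopang.
Attach number plural -eh → gopangeh.
Attach definiteness indefinite -ek → gopangehek.
Attach case nominative -rar → gopangehekrar.
Nasal assimilation: no change.
Apply epenthesis: gopangehekrar → gopangehekurar.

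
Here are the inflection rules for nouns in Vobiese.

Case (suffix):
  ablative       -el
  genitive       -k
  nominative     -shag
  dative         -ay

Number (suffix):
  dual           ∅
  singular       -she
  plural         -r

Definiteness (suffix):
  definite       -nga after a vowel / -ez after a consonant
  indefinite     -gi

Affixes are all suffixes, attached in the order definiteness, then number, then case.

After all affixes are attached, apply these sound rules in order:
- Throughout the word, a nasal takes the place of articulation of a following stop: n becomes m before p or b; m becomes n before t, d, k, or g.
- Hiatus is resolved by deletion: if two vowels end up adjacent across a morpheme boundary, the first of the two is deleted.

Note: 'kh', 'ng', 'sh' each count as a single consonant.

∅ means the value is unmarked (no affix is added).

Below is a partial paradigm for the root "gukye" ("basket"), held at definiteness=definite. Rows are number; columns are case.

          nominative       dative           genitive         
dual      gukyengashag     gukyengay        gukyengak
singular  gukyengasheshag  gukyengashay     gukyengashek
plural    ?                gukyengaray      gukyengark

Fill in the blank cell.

gukyengarshag

Attach definiteness definite -nga (after vowel 'e') → gukyenga.
Attach number plural -r → gukyengar.
Attach case nominative -shag → gukyengarshag.
Nasal assimilation: no change.
Vowel deletion: no change.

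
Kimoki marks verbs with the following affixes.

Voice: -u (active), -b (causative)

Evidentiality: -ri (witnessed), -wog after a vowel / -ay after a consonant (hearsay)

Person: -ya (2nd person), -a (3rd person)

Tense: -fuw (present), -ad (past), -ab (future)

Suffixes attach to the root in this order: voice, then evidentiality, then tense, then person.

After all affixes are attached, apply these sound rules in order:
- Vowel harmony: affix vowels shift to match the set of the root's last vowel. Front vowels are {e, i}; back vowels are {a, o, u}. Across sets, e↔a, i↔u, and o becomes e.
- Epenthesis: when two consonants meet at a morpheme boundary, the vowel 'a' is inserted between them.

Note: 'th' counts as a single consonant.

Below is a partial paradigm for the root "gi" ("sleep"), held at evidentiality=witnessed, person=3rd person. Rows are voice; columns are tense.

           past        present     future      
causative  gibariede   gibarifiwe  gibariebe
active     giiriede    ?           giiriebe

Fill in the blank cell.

giirifiwe

Attach voice active -u → giu.
Attach evidentiality witnessed -ri → giuri.
Attach tense present -fuw → giurifuw.
Attach person 3rd person -a → giurifuwa.
Apply vowel harmony: giurifuwa → giirifiwe.
Epenthesis: no change.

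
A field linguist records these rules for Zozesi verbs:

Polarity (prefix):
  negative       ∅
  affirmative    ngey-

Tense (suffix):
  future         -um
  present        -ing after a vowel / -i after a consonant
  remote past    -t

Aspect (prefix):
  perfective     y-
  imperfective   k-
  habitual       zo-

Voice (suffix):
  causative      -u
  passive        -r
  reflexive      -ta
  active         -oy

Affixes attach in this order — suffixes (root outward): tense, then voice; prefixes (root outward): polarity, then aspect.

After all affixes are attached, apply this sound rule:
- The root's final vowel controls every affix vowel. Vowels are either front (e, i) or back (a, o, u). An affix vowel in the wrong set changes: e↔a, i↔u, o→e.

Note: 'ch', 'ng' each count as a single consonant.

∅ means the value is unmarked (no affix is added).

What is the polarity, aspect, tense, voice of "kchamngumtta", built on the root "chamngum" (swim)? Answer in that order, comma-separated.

negative, imperfective, remote past, reflexive

Segment: k-chamngum-t-ta.
polarity: ∅ → negative.
aspect: k- → imperfective.
tense: -t → remote past.
voice: -ta → reflexive.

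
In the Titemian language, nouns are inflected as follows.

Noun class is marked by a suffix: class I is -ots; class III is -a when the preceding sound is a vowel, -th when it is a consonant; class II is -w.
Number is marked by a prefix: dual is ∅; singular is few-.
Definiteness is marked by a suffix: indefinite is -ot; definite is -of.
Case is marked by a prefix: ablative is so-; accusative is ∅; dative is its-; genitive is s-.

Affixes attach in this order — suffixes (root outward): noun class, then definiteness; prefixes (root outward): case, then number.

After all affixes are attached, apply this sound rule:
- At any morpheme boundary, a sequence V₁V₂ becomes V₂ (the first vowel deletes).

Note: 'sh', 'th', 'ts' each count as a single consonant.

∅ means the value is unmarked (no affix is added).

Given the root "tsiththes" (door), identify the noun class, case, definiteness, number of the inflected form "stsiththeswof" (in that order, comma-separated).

class II, genitive, definite, dual

Segment: s-tsiththes-w-of.
noun class: -w → class II.
case: s- → genitive.
definiteness: -of → definite.
number: ∅ → dual.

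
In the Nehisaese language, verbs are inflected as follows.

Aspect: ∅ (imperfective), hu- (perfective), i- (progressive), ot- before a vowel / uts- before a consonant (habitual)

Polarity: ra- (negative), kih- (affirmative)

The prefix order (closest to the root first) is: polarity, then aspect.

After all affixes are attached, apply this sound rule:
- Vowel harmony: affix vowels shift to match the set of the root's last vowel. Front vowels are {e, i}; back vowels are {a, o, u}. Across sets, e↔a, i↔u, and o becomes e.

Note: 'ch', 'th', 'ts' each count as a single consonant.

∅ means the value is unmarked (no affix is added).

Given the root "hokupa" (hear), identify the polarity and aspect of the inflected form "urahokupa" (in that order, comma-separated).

negative, progressive

Segment: i-ra-hokupa.
polarity: ra- → negative.
aspect: i- → progressive.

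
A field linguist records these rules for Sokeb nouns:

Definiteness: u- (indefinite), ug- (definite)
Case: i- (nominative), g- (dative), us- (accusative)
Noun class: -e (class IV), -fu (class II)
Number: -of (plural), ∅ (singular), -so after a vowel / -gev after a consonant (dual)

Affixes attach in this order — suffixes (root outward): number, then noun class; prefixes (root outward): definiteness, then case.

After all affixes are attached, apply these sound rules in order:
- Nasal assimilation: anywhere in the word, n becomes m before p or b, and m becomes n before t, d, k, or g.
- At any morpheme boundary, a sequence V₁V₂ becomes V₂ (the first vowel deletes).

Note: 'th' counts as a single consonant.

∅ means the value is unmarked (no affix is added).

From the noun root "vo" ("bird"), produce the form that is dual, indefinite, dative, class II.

Attach number dual -so (after vowel 'o') → voso.
Attach noun class class II -fu → vosofu.
Attach definiteness indefinite u- → uvosofu.
Attach case dative g- → guvosofu.
Nasal assimilation: no change.
Vowel deletion: no change.

guvosofu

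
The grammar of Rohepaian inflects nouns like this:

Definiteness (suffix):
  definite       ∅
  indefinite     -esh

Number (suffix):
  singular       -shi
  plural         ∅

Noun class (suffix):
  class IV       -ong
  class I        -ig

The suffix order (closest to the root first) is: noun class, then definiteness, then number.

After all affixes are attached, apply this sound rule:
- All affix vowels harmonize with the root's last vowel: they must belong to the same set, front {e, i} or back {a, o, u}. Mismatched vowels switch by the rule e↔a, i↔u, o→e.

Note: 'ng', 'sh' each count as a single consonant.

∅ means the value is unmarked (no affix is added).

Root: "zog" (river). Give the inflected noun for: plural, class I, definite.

Attach noun class class I -ig → zogig.
definiteness = definite: zero marking, form stays zogig.
number = plural: zero marking, form stays zogig.
Apply vowel harmony: zogig → zogug.

zogug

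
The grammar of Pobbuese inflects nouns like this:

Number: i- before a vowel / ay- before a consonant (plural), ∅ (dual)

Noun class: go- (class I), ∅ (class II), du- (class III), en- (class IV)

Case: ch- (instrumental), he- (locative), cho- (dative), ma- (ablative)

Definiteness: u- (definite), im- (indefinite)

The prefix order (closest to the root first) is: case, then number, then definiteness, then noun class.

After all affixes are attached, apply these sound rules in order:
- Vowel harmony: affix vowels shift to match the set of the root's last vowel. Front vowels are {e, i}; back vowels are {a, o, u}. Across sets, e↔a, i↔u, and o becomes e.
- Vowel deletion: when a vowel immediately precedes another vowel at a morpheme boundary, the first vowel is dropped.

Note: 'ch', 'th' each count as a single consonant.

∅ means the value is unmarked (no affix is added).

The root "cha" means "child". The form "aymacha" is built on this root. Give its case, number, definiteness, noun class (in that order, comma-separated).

Segment: u-ay-ma-cha.
case: ma- → ablative.
number: i/ay- → plural.
definiteness: u- → definite.
noun class: ∅ → class II.

ablative, plural, definite, class II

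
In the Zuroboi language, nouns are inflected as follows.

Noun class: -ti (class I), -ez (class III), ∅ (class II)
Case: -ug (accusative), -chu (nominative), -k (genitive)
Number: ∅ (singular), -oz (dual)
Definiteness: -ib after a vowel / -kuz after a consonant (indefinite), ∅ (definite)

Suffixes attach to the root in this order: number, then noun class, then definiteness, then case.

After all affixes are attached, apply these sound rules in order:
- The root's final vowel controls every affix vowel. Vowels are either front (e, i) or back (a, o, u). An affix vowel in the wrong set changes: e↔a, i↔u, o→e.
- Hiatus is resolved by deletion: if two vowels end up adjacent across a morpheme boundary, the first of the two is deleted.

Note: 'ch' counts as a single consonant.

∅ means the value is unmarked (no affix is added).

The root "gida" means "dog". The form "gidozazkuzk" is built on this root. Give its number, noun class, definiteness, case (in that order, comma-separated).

dual, class III, indefinite, genitive

Segment: gida-oz-ez-kuz-k.
number: -oz → dual.
noun class: -ez → class III.
definiteness: -ib/kuz → indefinite.
case: -k → genitive.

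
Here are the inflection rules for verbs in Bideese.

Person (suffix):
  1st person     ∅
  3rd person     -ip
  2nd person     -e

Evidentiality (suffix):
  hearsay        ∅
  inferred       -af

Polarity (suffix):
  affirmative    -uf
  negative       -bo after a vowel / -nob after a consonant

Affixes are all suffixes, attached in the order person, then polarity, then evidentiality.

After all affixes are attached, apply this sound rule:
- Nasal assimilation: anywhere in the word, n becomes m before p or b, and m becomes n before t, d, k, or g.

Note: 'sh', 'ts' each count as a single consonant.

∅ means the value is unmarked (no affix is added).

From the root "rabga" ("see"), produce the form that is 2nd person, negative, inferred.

Attach person 2nd person -e → rabgae.
Attach polarity negative -bo (after vowel 'e') → rabgaebo.
Attach evidentiality inferred -af → rabgaeboaf.
Nasal assimilation: no change.

rabgaeboaf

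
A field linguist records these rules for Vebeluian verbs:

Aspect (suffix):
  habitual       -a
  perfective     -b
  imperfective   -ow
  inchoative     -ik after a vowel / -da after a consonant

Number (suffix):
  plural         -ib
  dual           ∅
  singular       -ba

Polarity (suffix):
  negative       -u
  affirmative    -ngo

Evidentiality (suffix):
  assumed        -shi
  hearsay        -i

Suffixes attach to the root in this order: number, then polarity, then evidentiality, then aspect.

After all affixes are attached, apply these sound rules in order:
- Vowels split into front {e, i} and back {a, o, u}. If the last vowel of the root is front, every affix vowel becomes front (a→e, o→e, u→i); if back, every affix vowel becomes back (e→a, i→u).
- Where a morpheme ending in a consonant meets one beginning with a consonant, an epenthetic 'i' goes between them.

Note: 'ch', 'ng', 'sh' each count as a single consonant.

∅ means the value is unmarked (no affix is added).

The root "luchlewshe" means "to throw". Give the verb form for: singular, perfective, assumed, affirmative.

luchlewshebengeshib

Attach number singular -ba → luchlewsheba.
Attach polarity affirmative -ngo → luchlewshebango.
Attach evidentiality assumed -shi → luchlewshebangoshi.
Attach aspect perfective -b → luchlewshebangoshib.
Apply vowel harmony: luchlewshebangoshib → luchlewshebengeshib.
Epenthesis: no change.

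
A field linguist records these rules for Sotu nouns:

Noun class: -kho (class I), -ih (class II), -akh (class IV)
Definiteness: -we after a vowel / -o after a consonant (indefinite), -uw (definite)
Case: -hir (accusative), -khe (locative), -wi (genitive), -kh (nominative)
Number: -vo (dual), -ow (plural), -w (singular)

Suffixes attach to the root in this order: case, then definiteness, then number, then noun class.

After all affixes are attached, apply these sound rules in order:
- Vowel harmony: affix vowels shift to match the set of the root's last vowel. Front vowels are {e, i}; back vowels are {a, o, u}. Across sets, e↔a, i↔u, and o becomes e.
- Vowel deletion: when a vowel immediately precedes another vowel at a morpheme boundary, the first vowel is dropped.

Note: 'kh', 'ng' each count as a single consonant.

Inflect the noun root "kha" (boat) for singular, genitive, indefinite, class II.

Attach case genitive -wi → khawi.
Attach definiteness indefinite -we (after vowel 'i') → khawiwe.
Attach number singular -w → khawiwew.
Attach noun class class II -ih → khawiwewih.
Apply vowel harmony: khawiwewih → khawuwawuh.
Vowel deletion: no change.

khawuwawuh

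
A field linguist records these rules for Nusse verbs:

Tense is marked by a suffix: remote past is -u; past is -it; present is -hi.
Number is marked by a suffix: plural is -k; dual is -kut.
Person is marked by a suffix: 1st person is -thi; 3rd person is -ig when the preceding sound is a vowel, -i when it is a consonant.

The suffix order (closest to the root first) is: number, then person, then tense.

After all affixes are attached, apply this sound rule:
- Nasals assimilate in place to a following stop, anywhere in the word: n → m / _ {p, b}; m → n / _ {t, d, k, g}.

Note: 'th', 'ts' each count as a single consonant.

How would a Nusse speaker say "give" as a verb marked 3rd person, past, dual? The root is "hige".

Attach number dual -kut → higekut.
Attach person 3rd person -i (after consonant 't') → higekuti.
Attach tense past -it → higekutiit.
Nasal assimilation: no change.

higekutiit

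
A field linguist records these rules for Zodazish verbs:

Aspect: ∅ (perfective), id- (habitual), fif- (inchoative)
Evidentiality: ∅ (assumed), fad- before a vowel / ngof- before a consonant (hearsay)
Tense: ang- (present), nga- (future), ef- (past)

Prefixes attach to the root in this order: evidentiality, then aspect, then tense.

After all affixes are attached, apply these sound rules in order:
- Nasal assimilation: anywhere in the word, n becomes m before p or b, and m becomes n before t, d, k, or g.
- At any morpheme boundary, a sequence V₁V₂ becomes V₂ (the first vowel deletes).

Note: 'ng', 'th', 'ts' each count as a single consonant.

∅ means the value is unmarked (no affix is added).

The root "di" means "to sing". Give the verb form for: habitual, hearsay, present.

angidngofdi

Attach evidentiality hearsay ngof- (before consonant 'd') → ngofdi.
Attach aspect habitual id- → idngofdi.
Attach tense present ang- → angidngofdi.
Nasal assimilation: no change.
Vowel deletion: no change.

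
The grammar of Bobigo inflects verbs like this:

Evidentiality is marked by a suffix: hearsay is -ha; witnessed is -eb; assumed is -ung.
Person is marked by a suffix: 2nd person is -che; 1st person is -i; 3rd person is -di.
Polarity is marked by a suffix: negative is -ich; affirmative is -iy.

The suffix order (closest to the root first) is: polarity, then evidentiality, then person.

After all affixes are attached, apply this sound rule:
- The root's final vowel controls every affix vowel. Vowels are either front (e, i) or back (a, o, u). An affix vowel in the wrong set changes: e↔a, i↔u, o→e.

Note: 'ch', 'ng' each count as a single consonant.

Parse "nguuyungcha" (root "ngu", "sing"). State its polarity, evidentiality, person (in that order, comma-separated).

affirmative, assumed, 2nd person

Segment: ngu-iy-ung-che.
polarity: -iy → affirmative.
evidentiality: -ung → assumed.
person: -che → 2nd person.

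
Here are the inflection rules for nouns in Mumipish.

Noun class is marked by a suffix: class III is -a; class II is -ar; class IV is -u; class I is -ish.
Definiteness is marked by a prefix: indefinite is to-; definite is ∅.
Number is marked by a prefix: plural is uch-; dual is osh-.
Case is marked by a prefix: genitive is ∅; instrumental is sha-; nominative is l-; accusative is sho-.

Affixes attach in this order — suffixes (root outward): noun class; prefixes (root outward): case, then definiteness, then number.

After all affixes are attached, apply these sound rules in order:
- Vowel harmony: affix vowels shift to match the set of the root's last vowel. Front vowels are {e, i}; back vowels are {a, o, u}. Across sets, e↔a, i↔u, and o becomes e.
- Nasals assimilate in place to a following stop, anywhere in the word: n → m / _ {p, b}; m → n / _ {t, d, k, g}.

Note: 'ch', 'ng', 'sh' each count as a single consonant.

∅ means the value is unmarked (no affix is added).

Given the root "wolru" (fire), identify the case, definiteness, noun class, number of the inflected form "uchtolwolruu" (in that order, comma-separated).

nominative, indefinite, class IV, plural

Segment: uch-to-l-wolru-u.
case: l- → nominative.
definiteness: to- → indefinite.
noun class: -u → class IV.
number: uch- → plural.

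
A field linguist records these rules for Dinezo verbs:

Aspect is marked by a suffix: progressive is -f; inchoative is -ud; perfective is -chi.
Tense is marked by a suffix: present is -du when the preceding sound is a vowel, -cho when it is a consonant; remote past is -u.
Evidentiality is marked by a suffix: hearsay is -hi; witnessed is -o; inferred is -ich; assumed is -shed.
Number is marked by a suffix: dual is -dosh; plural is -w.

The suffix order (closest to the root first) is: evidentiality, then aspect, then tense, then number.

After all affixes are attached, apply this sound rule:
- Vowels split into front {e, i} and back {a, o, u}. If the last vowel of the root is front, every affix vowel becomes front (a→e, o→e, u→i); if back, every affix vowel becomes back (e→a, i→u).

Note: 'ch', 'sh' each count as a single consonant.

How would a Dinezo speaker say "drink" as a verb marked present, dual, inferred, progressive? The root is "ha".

hauchfchodosh

Attach evidentiality inferred -ich → haich.
Attach aspect progressive -f → haichf.
Attach tense present -cho (after consonant 'f') → haichfcho.
Attach number dual -dosh → haichfchodosh.
Apply vowel harmony: haichfchodosh → hauchfchodosh.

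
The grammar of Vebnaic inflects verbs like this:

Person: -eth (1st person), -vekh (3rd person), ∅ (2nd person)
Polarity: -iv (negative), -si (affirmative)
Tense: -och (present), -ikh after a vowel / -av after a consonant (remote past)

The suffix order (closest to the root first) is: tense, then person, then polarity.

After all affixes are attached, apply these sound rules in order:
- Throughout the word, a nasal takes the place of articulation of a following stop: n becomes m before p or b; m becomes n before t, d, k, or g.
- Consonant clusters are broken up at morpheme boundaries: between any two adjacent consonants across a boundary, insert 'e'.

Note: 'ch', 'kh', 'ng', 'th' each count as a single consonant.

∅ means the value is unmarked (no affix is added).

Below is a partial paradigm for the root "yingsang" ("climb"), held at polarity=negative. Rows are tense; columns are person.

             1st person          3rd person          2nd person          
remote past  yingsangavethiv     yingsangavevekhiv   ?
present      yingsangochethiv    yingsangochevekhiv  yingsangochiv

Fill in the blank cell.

Attach tense remote past -av (after consonant 'ng') → yingsangav.
person = 2nd person: zero marking, form stays yingsangav.
Attach polarity negative -iv → yingsangaviv.
Nasal assimilation: no change.
Epenthesis: no change.

yingsangaviv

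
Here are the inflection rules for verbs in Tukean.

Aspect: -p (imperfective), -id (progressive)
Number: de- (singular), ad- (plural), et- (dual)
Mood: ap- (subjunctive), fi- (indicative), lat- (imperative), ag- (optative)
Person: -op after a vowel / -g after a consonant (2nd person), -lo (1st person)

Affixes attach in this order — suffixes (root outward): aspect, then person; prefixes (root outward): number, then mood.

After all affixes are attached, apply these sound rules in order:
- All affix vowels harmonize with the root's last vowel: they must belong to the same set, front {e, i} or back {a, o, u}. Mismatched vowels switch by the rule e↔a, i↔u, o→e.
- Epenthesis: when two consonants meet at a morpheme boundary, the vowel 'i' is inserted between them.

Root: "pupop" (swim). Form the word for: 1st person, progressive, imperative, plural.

latadipupopudilo

Attach number plural ad- → adpupop.
Attach mood imperative lat- → latadpupop.
Attach aspect progressive -id → latadpupopid.
Attach person 1st person -lo → latadpupopidlo.
Apply vowel harmony: latadpupopidlo → latadpupopudlo.
Apply epenthesis: latadpupopudlo → latadipupopudilo.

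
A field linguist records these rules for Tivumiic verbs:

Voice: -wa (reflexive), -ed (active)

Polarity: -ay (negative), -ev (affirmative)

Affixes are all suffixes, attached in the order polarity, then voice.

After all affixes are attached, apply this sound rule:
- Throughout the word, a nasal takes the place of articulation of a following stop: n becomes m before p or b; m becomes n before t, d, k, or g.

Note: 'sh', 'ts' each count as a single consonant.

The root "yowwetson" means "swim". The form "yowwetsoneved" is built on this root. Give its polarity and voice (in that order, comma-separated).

Segment: yowwetson-ev-ed.
polarity: -ev → affirmative.
voice: -ed → active.

affirmative, active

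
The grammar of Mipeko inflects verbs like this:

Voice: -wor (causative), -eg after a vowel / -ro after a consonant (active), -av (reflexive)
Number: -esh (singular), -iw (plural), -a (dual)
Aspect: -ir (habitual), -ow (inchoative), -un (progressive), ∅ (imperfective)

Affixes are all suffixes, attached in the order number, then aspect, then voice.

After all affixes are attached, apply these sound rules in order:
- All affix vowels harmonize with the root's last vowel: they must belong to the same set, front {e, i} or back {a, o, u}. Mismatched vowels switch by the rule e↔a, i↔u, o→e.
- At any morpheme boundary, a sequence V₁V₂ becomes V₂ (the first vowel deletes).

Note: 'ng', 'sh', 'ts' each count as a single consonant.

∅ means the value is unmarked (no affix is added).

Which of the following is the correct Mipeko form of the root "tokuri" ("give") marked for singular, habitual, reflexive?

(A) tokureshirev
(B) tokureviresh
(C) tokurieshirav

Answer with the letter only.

Attach number singular -esh → tokuriesh.
Attach aspect habitual -ir → tokurieshir.
Attach voice reflexive -av → tokurieshirav.
Apply vowel harmony: tokurieshirav → tokurieshirev.
Apply vowel deletion: tokurieshirev → tokureshirev.
So the correct form is tokureshirev, option (A).
(C) tokurieshirav is wrong: it fails to apply the sound rule(s).
(B) tokureviresh is wrong: it has the affixes in the wrong order.

A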